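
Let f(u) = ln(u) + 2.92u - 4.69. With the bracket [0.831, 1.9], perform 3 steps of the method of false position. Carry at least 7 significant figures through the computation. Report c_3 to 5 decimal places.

1.47349

f(0.831000) = -2.448605, f(1.900000) = 1.499854
step 1: c = 1.493932, f(c) = 0.073692 > 0 → new bracket [0.831000, 1.493932]
step 2: c = 1.474563, f(c) = 0.004087 > 0 → new bracket [0.831000, 1.474563]
step 3: c = 1.473491, f(c) = 0.000228 > 0 → new bracket [0.831000, 1.473491]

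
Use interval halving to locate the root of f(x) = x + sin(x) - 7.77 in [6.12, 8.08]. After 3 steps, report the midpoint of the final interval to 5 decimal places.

f(6.120000) = -1.812462, f(8.080000) = 1.284566 (opposite signs)
step 1: m = 7.100000, f(m) = 0.058969 > 0 → root in [6.120000, 7.100000]
step 2: m = 6.610000, f(m) = -0.838972 < 0 → root in [6.610000, 7.100000]
step 3: m = 6.855000, f(m) = -0.373841 < 0 → root in [6.855000, 7.100000]
Midpoint of [6.855000, 7.100000] = 6.977500

6.97750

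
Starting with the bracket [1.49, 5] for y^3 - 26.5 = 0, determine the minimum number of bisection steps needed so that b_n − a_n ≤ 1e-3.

12

Initial width b − a = 5 − 1.49 = 3.510000.
After n steps the width is (b−a)/2^n; need (b−a)/2^n ≤ 1e-3.
So n ≥ log₂(3.510000/1e-3) = log₂(3510.0000) ≈ 11.7773.
Hence n = 12.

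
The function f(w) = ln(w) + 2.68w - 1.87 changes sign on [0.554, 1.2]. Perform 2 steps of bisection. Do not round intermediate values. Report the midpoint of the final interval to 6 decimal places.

f(0.554000) = -0.975871, f(1.200000) = 1.528322 (opposite signs)
step 1: m = 0.877000, f(m) = 0.349112 > 0 → root in [0.554000, 0.877000]
step 2: m = 0.715500, f(m) = -0.287234 < 0 → root in [0.715500, 0.877000]
Midpoint of [0.715500, 0.877000] = 0.796250

0.796250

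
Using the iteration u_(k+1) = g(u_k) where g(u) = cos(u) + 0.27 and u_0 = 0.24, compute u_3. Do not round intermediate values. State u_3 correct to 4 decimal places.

1.0990

u_1 = g(0.240000) = 1.241338
u_2 = g(1.241338) = 0.593531
u_3 = g(0.593531) = 1.098971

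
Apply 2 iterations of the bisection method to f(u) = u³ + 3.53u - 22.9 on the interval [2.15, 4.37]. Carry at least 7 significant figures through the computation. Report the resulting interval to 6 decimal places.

[2.150000, 2.705000]

f(2.150000) = -5.372125, f(4.370000) = 75.979553 (opposite signs)
step 1: m = 3.260000, f(m) = 23.253776 > 0 → root in [2.150000, 3.260000]
step 2: m = 2.705000, f(m) = 6.441203 > 0 → root in [2.150000, 2.705000]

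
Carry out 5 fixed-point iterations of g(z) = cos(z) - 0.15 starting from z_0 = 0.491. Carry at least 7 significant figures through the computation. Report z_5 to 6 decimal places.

0.658993

z_1 = g(0.491000) = 0.731862
z_2 = g(0.731862) = 0.593932
z_3 = g(0.593932) = 0.678747
z_4 = g(0.678747) = 0.628360
z_5 = g(0.628360) = 0.658993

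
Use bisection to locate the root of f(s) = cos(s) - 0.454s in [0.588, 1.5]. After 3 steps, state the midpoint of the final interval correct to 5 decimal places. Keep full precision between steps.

f(0.588000) = 0.565100, f(1.500000) = -0.610263 (opposite signs)
step 1: m = 1.044000, f(m) = 0.028791 > 0 → root in [1.044000, 1.500000]
step 2: m = 1.272000, f(m) = -0.283118 < 0 → root in [1.044000, 1.272000]
step 3: m = 1.158000, f(m) = -0.124560 < 0 → root in [1.044000, 1.158000]
Midpoint of [1.044000, 1.158000] = 1.101000

1.10100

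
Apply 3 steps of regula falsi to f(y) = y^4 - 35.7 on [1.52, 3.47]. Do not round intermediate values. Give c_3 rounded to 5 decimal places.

f(1.520000) = -30.362052, f(3.470000) = 109.283273
step 1: c = 1.943974, f(c) = -21.418892 < 0 → new bracket [1.943974, 3.470000]
step 2: c = 2.194052, f(c) = -12.526692 < 0 → new bracket [2.194052, 3.470000]
step 3: c = 2.325268, f(c) = -6.465726 < 0 → new bracket [2.325268, 3.470000]

2.32527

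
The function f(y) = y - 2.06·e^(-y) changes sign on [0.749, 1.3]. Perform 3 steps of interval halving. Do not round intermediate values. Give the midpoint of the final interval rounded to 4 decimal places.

f(0.749000) = -0.225049, f(1.300000) = 0.738585 (opposite signs)
step 1: m = 1.024500, f(m) = 0.285010 > 0 → root in [0.749000, 1.024500]
step 2: m = 0.886750, f(m) = 0.038045 > 0 → root in [0.749000, 0.886750]
step 3: m = 0.817875, f(m) = -0.091344 < 0 → root in [0.817875, 0.886750]
Midpoint of [0.817875, 0.886750] = 0.852312

0.8523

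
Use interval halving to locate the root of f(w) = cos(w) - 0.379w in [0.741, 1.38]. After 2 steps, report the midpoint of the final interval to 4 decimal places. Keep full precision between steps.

f(0.741000) = 0.456955, f(1.380000) = -0.333379 (opposite signs)
step 1: m = 1.060500, f(m) = 0.086506 > 0 → root in [1.060500, 1.380000]
step 2: m = 1.220250, f(m) = -0.119064 < 0 → root in [1.060500, 1.220250]
Midpoint of [1.060500, 1.220250] = 1.140375

1.1404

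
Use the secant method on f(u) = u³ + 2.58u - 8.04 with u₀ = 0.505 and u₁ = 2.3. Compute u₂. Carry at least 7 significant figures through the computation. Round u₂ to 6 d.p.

1.216602

f(u_0) = -6.608312, f(u_1) = 10.061000
u_2 = 2.300000 - (10.061000)·(2.300000 - 0.505000)/(10.061000 - (-6.608312)) = 1.216602; f(u_2) = -3.100447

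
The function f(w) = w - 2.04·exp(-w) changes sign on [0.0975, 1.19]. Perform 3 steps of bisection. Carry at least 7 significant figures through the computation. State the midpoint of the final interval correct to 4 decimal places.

0.8486

f(0.097500) = -1.752989, f(1.190000) = 0.569389 (opposite signs)
step 1: m = 0.643750, f(m) = -0.427900 < 0 → root in [0.643750, 1.190000]
step 2: m = 0.916875, f(m) = 0.101352 > 0 → root in [0.643750, 0.916875]
step 3: m = 0.780312, f(m) = -0.154544 < 0 → root in [0.780312, 0.916875]
Midpoint of [0.780312, 0.916875] = 0.848594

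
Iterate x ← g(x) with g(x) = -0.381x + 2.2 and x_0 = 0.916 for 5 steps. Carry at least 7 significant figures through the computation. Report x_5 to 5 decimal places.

x_1 = g(0.916000) = 1.851004
x_2 = g(1.851004) = 1.494767
x_3 = g(1.494767) = 1.630494
x_4 = g(1.630494) = 1.578782
x_5 = g(1.578782) = 1.598484

1.59848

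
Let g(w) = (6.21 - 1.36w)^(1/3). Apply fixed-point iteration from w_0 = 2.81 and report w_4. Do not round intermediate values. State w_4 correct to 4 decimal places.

1.5945

w_1 = g(2.810000) = 1.336705
w_2 = g(1.336705) = 1.637659
w_3 = g(1.637659) = 1.585120
w_4 = g(1.585120) = 1.594543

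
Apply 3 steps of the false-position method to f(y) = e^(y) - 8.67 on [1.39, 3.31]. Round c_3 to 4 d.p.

2.0702

f(1.390000) = -4.655150, f(3.310000) = 18.715125
step 1: c = 1.772447, f(c) = -2.784764 < 0 → new bracket [1.772447, 3.310000]
step 2: c = 1.971598, f(c) = -1.487857 < 0 → new bracket [1.971598, 3.310000]
step 3: c = 2.070165, f(c) = -0.743869 < 0 → new bracket [2.070165, 3.310000]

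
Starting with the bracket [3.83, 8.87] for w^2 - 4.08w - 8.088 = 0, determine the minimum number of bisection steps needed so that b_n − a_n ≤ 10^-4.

Initial width b − a = 8.87 − 3.83 = 5.040000.
After n steps the width is (b−a)/2^n; need (b−a)/2^n ≤ 10^-4.
So n ≥ log₂(5.040000/10^-4) = log₂(50400.0000) ≈ 15.6211.
Hence n = 16.

16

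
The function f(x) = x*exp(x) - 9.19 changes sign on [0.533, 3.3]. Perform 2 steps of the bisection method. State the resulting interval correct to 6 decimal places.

[1.224750, 1.916500]

f(0.533000) = -8.281748, f(3.300000) = 80.281708 (opposite signs)
step 1: m = 1.916500, f(m) = 3.836694 > 0 → root in [0.533000, 1.916500]
step 2: m = 1.224750, f(m) = -5.021790 < 0 → root in [1.224750, 1.916500]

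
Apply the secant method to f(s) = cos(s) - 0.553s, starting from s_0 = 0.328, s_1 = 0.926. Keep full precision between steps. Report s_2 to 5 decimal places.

f(s_0) = 0.765305, f(s_1) = 0.088958
s_2 = 0.926000 - (0.088958)·(0.926000 - 0.328000)/(0.088958 - (0.765305)) = 1.004653; f(s_2) = -0.019192

1.00465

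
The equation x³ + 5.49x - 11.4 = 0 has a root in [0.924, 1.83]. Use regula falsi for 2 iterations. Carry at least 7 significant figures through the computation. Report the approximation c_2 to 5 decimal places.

1.47390

False-position update: c = (a·f(b) − b·f(a))/(f(b) − f(a)); replace the endpoint whose sign matches f(c).
f(0.924000) = -5.538351, f(1.830000) = 4.775187
step 1: c = 1.410520, f(c) = -0.849918 < 0 → new bracket [1.410520, 1.830000]
step 2: c = 1.473901, f(c) = -0.106404 < 0 → new bracket [1.473901, 1.830000]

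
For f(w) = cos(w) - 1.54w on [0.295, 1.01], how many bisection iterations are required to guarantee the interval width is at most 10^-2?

Initial width b − a = 1.01 − 0.295 = 0.715000.
After n steps the width is (b−a)/2^n; need (b−a)/2^n ≤ 10^-2.
So n ≥ log₂(0.715000/10^-2) = log₂(71.5000) ≈ 6.1599.
Hence n = 7.

7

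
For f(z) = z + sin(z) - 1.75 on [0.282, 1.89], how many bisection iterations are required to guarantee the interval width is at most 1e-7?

Initial width b − a = 1.89 − 0.282 = 1.608000.
After n steps the width is (b−a)/2^n; need (b−a)/2^n ≤ 1e-7.
So n ≥ log₂(1.608000/1e-7) = log₂(16080000.0000) ≈ 23.9388.
Hence n = 24.

24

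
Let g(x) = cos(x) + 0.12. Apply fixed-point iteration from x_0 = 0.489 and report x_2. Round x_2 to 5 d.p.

0.65794

x_1 = g(0.489000) = 1.002803
x_2 = g(1.002803) = 0.657942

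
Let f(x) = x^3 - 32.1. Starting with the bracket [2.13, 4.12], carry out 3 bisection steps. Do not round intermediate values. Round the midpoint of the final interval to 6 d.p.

f(2.130000) = -22.436403, f(4.120000) = 37.834528 (opposite signs)
step 1: m = 3.125000, f(m) = -1.582422 < 0 → root in [3.125000, 4.120000]
step 2: m = 3.622500, f(m) = 15.436279 > 0 → root in [3.125000, 3.622500]
step 3: m = 3.373750, f(m) = 6.300660 > 0 → root in [3.125000, 3.373750]
Midpoint of [3.125000, 3.373750] = 3.249375

3.249375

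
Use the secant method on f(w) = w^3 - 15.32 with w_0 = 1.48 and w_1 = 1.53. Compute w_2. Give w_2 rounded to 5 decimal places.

f(w_0) = -12.078208, f(w_1) = -11.738423
w_2 = 1.530000 - (-11.738423)·(1.530000 - 1.480000)/(-11.738423 - (-12.078208)) = 3.257331; f(w_2) = 19.240949

3.25733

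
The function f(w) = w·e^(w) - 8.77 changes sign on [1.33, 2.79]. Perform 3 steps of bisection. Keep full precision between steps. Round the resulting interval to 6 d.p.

f(1.330000) = -3.741212, f(2.790000) = 36.654045 (opposite signs)
step 1: m = 2.060000, f(m) = 7.392698 > 0 → root in [1.330000, 2.060000]
step 2: m = 1.695000, f(m) = 0.462065 > 0 → root in [1.330000, 1.695000]
step 3: m = 1.512500, f(m) = -1.906182 < 0 → root in [1.512500, 1.695000]

[1.512500, 1.695000]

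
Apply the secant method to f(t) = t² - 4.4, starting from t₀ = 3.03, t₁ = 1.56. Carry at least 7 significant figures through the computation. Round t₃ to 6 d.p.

f(t_0) = 4.780900, f(t_1) = -1.966400
t_2 = 1.560000 - (-1.966400)·(1.560000 - 3.030000)/(-1.966400 - (4.780900)) = 1.988410; f(t_2) = -0.446227
t_3 = 1.988410 - (-0.446227)·(1.988410 - 1.560000)/(-0.446227 - (-1.966400)) = 2.114164; f(t_3) = 0.069688

2.114164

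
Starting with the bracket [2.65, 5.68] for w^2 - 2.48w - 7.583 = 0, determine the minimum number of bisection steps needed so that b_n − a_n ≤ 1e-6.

Initial width b − a = 5.68 − 2.65 = 3.030000.
After n steps the width is (b−a)/2^n; need (b−a)/2^n ≤ 1e-6.
So n ≥ log₂(3.030000/1e-6) = log₂(3030000.0000) ≈ 21.5309.
Hence n = 22.

22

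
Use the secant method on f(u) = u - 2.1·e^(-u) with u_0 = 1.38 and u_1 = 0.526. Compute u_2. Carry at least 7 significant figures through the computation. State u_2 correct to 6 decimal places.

0.915754

f(u_0) = 0.851685, f(u_1) = -0.715025
u_2 = 0.526000 - (-0.715025)·(0.526000 - 1.380000)/(-0.715025 - (0.851685)) = 0.915754; f(u_2) = 0.075303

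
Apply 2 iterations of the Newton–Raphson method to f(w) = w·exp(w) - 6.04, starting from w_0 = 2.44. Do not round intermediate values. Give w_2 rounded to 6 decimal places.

Newton update: w ← w − f(w)/f'(w).
f'(w) = (w + 1)·exp(w)
w_0 = 2.440000: f = 21.954219, f' = 39.467260 → w_1 = 2.440000 - (21.954219)/(39.467260) = 1.883736
w_1 = 1.883736: f = 6.351279, f' = 18.969313 → w_2 = 1.883736 - (6.351279)/(18.969313) = 1.548917

1.548917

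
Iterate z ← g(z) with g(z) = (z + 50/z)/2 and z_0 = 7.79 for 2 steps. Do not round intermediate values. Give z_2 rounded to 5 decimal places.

z_1 = g(7.790000) = 7.104243
z_2 = g(7.104243) = 7.071145

7.07115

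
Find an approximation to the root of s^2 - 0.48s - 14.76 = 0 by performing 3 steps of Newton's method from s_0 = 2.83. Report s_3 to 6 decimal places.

Newton update: s ← s − f(s)/f'(s).
f'(s) = 2s - 0.48
s_0 = 2.830000: f = -8.109500, f' = 5.180000 → s_1 = 2.830000 - (-8.109500)/(5.180000) = 4.395541
s_1 = 4.395541: f = 2.450917, f' = 8.311081 → s_2 = 4.395541 - (2.450917)/(8.311081) = 4.100643
s_2 = 4.100643: f = 0.086965, f' = 7.721286 → s_3 = 4.100643 - (0.086965)/(7.721286) = 4.089380

4.089380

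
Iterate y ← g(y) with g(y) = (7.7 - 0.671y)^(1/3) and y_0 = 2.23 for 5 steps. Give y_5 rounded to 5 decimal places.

y_1 = g(2.230000) = 1.837453
y_2 = g(1.837453) = 1.863099
y_3 = g(1.863099) = 1.861445
y_4 = g(1.861445) = 1.861551
y_5 = g(1.861551) = 1.861544

1.86154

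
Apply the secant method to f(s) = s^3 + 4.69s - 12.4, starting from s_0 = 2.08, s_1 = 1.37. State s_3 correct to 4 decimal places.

1.6685

f(s_0) = 6.354112, f(s_1) = -3.403347
s_2 = 1.370000 - (-3.403347)·(1.370000 - 2.080000)/(-3.403347 - (6.354112)) = 1.617644; f(s_2) = -0.580244
s_3 = 1.617644 - (-0.580244)·(1.617644 - 1.370000)/(-0.580244 - (-3.403347)) = 1.668543; f(s_3) = 0.070754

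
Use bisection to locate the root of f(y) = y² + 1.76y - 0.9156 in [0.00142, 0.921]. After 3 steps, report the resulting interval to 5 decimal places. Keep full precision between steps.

f(0.001420) = -0.913099, f(0.921000) = 1.553601 (opposite signs)
step 1: m = 0.461210, f(m) = 0.108844 > 0 → root in [0.001420, 0.461210]
step 2: m = 0.231315, f(m) = -0.454979 < 0 → root in [0.231315, 0.461210]
step 3: m = 0.346263, f(m) = -0.186280 < 0 → root in [0.346263, 0.461210]

[0.34626, 0.46121]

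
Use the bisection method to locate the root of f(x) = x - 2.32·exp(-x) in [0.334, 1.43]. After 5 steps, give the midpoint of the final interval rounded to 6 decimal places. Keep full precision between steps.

f(0.334000) = -1.327245, f(1.430000) = 0.874803 (opposite signs)
step 1: m = 0.882000, f(m) = -0.078374 < 0 → root in [0.882000, 1.430000]
step 2: m = 1.156000, f(m) = 0.425797 > 0 → root in [0.882000, 1.156000]
step 3: m = 1.019000, f(m) = 0.181583 > 0 → root in [0.882000, 1.019000]
step 4: m = 0.950500, f(m) = 0.053709 > 0 → root in [0.882000, 0.950500]
step 5: m = 0.916250, f(m) = -0.011788 < 0 → root in [0.916250, 0.950500]
Midpoint of [0.916250, 0.950500] = 0.933375

0.933375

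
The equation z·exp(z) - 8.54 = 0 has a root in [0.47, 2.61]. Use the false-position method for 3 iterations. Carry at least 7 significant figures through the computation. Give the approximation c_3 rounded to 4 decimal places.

1.4356

False-position update: c = (a·f(b) − b·f(a))/(f(b) − f(a)); replace the endpoint whose sign matches f(c).
f(0.470000) = -7.788003, f(2.610000) = 26.953523
step 1: c = 0.949723, f(c) = -6.084970 < 0 → new bracket [0.949723, 2.610000]
step 2: c = 1.255510, f(c) = -4.133625 < 0 → new bracket [1.255510, 2.610000]
step 3: c = 1.435615, f(c) = -2.507215 < 0 → new bracket [1.435615, 2.610000]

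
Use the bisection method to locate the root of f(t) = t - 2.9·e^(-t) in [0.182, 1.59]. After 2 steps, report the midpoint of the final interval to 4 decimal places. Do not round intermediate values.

f(0.182000) = -2.235444, f(1.590000) = 0.998616 (opposite signs)
step 1: m = 0.886000, f(m) = -0.309675 < 0 → root in [0.886000, 1.590000]
step 2: m = 1.238000, f(m) = 0.397106 > 0 → root in [0.886000, 1.238000]
Midpoint of [0.886000, 1.238000] = 1.062000

1.0620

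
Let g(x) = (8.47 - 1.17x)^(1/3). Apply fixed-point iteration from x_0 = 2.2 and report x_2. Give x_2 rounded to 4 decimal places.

x_1 = g(2.200000) = 1.806560
x_2 = g(1.806560) = 1.852402

1.8524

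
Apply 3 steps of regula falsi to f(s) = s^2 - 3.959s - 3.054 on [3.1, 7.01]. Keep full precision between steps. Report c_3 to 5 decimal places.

4.55627

f(3.100000) = -5.716900, f(7.010000) = 18.333510
step 1: c = 4.029426, f(c) = -2.770223 < 0 → new bracket [4.029426, 7.010000]
step 2: c = 4.420677, f(c) = -1.013075 < 0 → new bracket [4.420677, 7.010000]
step 3: c = 4.556266, f(c) = -0.332699 < 0 → new bracket [4.556266, 7.010000]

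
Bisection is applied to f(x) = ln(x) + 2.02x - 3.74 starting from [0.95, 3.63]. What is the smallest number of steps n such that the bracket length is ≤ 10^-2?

9

Initial width b − a = 3.63 − 0.95 = 2.680000.
After n steps the width is (b−a)/2^n; need (b−a)/2^n ≤ 10^-2.
So n ≥ log₂(2.680000/10^-2) = log₂(268.0000) ≈ 8.0661.
Hence n = 9.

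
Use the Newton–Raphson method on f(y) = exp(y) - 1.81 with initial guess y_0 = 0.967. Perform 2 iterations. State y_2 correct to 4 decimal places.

f'(y) = exp(y)
y_0 = 0.967000: f = 0.820042, f' = 2.630042 → y_1 = 0.967000 - (0.820042)/(2.630042) = 0.655202
y_1 = 0.655202: f = 0.115531, f' = 1.925531 → y_2 = 0.655202 - (0.115531)/(1.925531) = 0.595202

0.5952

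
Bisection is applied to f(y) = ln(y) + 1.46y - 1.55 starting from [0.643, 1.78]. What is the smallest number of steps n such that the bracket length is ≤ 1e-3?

Initial width b − a = 1.78 − 0.643 = 1.137000.
After n steps the width is (b−a)/2^n; need (b−a)/2^n ≤ 1e-3.
So n ≥ log₂(1.137000/1e-3) = log₂(1137.0000) ≈ 10.1510.
Hence n = 11.

11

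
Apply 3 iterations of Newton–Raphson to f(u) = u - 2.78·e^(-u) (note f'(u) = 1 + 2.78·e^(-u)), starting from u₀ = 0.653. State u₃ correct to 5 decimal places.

1.01126

u_0 = 0.653000: f = -0.793940, f' = 2.446940 → u_1 = 0.653000 - (-0.793940)/(2.446940) = 0.977462
u_1 = 0.977462: f = -0.068554, f' = 2.046016 → u_2 = 0.977462 - (-0.068554)/(2.046016) = 1.010968
u_2 = 1.010968: f = -0.000581, f' = 2.011549 → u_3 = 1.010968 - (-0.000581)/(2.011549) = 1.011257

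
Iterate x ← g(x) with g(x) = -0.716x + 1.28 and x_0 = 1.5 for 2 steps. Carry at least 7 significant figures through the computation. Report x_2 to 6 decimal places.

x_1 = g(1.500000) = 0.206000
x_2 = g(0.206000) = 1.132504

1.132504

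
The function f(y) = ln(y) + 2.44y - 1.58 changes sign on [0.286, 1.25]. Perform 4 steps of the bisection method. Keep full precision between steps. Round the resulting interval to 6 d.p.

[0.707750, 0.768000]

f(0.286000) = -2.133923, f(1.250000) = 1.693144 (opposite signs)
step 1: m = 0.768000, f(m) = 0.029954 > 0 → root in [0.286000, 0.768000]
step 2: m = 0.527000, f(m) = -0.934675 < 0 → root in [0.527000, 0.768000]
step 3: m = 0.647500, f(m) = -0.434736 < 0 → root in [0.647500, 0.768000]
step 4: m = 0.707750, f(m) = -0.198754 < 0 → root in [0.707750, 0.768000]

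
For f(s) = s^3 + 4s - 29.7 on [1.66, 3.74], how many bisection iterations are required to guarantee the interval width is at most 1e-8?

28

Initial width b − a = 3.74 − 1.66 = 2.080000.
After n steps the width is (b−a)/2^n; need (b−a)/2^n ≤ 1e-8.
So n ≥ log₂(2.080000/1e-8) = log₂(208000000.0000) ≈ 27.6320.
Hence n = 28.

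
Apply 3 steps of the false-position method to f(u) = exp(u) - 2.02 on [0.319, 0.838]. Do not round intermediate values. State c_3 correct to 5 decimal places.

f(0.319000) = -0.644249, f(0.838000) = 0.291739
step 1: c = 0.676232, f(c) = -0.053545 < 0 → new bracket [0.676232, 0.838000]
step 2: c = 0.701319, f(c) = -0.003590 < 0 → new bracket [0.701319, 0.838000]
step 3: c = 0.702980, f(c) = -0.000237 < 0 → new bracket [0.702980, 0.838000]

0.70298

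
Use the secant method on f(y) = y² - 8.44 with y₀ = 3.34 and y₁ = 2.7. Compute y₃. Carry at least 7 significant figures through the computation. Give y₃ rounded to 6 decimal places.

f(y_0) = 2.715600, f(y_1) = -1.150000
y_2 = 2.700000 - (-1.150000)·(2.700000 - 3.340000)/(-1.150000 - (2.715600)) = 2.890397; f(y_2) = -0.085603
y_3 = 2.890397 - (-0.085603)·(2.890397 - 2.700000)/(-0.085603 - (-1.150000)) = 2.905710; f(y_3) = 0.003150

2.905710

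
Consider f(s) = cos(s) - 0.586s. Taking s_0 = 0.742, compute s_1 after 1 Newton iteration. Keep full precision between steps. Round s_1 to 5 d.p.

0.98159

f'(s) = -sin(s) - 0.586
s_0 = 0.742000: f = 0.302307, f' = -1.261763 → s_1 = 0.742000 - (0.302307)/(-1.261763) = 0.981590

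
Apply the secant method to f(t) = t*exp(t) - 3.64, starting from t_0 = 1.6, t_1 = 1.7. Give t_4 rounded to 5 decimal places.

1.15560

f(t_0) = 4.284852, f(t_1) = 5.665711
t_2 = 1.700000 - (5.665711)·(1.700000 - 1.600000)/(5.665711 - (4.284852)) = 1.289697; f(t_2) = 1.043771
t_3 = 1.289697 - (1.043771)·(1.289697 - 1.700000)/(1.043771 - (5.665711)) = 1.197038; f(t_3) = 0.322551
t_4 = 1.197038 - (0.322551)·(1.197038 - 1.289697)/(0.322551 - (1.043771)) = 1.155598; f(t_4) = 0.030091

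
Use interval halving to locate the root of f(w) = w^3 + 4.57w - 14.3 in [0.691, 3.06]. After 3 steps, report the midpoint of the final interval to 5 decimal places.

f(0.691000) = -10.812191, f(3.060000) = 28.336816 (opposite signs)
step 1: m = 1.875500, f(m) = 0.868107 > 0 → root in [0.691000, 1.875500]
step 2: m = 1.283250, f(m) = -6.322381 < 0 → root in [1.283250, 1.875500]
step 3: m = 1.579375, f(m) = -3.142623 < 0 → root in [1.579375, 1.875500]
Midpoint of [1.579375, 1.875500] = 1.727437

1.72744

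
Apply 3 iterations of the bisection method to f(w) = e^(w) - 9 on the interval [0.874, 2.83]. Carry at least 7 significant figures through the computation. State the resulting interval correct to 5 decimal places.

[2.09650, 2.34100]

f(0.874000) = -6.603522, f(2.830000) = 7.945461 (opposite signs)
step 1: m = 1.852000, f(m) = -2.627448 < 0 → root in [1.852000, 2.830000]
step 2: m = 2.341000, f(m) = 1.391623 > 0 → root in [1.852000, 2.341000]
step 3: m = 2.096500, f(m) = -0.862362 < 0 → root in [2.096500, 2.341000]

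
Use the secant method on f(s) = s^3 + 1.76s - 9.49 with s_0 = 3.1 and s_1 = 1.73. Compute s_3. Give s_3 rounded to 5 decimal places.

1.84443

f(s_0) = 25.757000, f(s_1) = -1.267483
s_2 = 1.730000 - (-1.267483)·(1.730000 - 3.100000)/(-1.267483 - (25.757000)) = 1.794255; f(s_2) = -0.555777
s_3 = 1.794255 - (-0.555777)·(1.794255 - 1.730000)/(-0.555777 - (-1.267483)) = 1.844432; f(s_3) = 0.030826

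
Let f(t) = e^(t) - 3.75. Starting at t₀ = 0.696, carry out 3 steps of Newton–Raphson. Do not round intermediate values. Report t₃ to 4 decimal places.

f'(t) = e^(t)
t_0 = 0.696000: f = -1.744286, f' = 2.005714 → t_1 = 0.696000 - (-1.744286)/(2.005714) = 1.565659
t_1 = 1.565659: f = 1.035826, f' = 4.785826 → t_2 = 1.565659 - (1.035826)/(4.785826) = 1.349222
t_2 = 1.349222: f = 0.104427, f' = 3.854427 → t_3 = 1.349222 - (0.104427)/(3.854427) = 1.322130

1.3221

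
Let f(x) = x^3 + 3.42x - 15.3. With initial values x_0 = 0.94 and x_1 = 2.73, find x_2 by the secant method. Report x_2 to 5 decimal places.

Secant update: x_(k+1) = x_k − f(x_k)·(x_k − x_(k-1))/(f(x_k) − f(x_(k-1))).
f(x_0) = -11.254616, f(x_1) = 14.383017
x_2 = 2.730000 - (14.383017)·(2.730000 - 0.940000)/(14.383017 - (-11.254616)) = 1.725789; f(x_2) = -4.257806

1.72579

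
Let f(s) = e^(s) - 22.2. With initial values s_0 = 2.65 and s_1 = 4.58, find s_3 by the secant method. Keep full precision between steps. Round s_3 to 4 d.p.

2.9478

f(s_0) = -8.045961, f(s_1) = 75.314394
s_2 = 4.580000 - (75.314394)·(4.580000 - 2.650000)/(75.314394 - (-8.045961)) = 2.836284; f(s_2) = -5.147718
s_3 = 2.836284 - (-5.147718)·(2.836284 - 4.580000)/(-5.147718 - (75.314394)) = 2.947842; f(s_3) = -3.135240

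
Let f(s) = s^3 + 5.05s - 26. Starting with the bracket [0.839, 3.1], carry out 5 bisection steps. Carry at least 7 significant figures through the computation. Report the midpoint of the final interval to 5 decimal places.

f(0.839000) = -21.172460, f(3.100000) = 19.446000 (opposite signs)
step 1: m = 1.969500, f(m) = -8.414472 < 0 → root in [1.969500, 3.100000]
step 2: m = 2.534750, f(m) = 3.086149 > 0 → root in [1.969500, 2.534750]
step 3: m = 2.252125, f(m) = -3.203840 < 0 → root in [2.252125, 2.534750]
step 4: m = 2.393438, f(m) = -0.202231 < 0 → root in [2.393438, 2.534750]
step 5: m = 2.464094, f(m) = 1.405054 > 0 → root in [2.393438, 2.464094]
Midpoint of [2.393438, 2.464094] = 2.428766

2.42877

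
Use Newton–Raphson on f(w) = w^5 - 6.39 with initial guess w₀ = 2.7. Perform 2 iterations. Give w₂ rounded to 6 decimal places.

1.803405

f'(w) = 5w⁴
w_0 = 2.700000: f = 137.099070, f' = 265.720500 → w_1 = 2.700000 - (137.099070)/(265.720500) = 2.184048
w_1 = 2.184048: f = 43.304774, f' = 113.767596 → w_2 = 2.184048 - (43.304774)/(113.767596) = 1.803405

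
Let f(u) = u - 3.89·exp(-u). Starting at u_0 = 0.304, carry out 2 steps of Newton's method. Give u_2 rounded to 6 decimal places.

1.173564

f'(u) = 1 + 3.89·exp(-u)
u_0 = 0.304000: f = -2.566279, f' = 3.870279 → u_1 = 0.304000 - (-2.566279)/(3.870279) = 0.967073
u_1 = 0.967073: f = -0.511882, f' = 2.478955 → u_2 = 0.967073 - (-0.511882)/(2.478955) = 1.173564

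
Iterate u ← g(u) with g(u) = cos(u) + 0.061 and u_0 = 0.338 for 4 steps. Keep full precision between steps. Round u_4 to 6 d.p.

u_1 = g(0.338000) = 1.004420
u_2 = g(1.004420) = 0.597578
u_3 = g(0.597578) = 0.887701
u_4 = g(0.887701) = 0.692197

0.692197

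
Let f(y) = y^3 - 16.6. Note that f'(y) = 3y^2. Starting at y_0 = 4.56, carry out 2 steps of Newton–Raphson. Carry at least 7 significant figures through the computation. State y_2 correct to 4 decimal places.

2.7103

y_0 = 4.560000: f = 78.218816, f' = 62.380800 → y_1 = 4.560000 - (78.218816)/(62.380800) = 3.306108
y_1 = 3.306108: f = 19.536902, f' = 32.791041 → y_2 = 3.306108 - (19.536902)/(32.791041) = 2.710308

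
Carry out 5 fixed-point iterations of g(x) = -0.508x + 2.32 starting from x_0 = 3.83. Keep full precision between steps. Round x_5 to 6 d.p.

x_1 = g(3.830000) = 0.374360
x_2 = g(0.374360) = 2.129825
x_3 = g(2.129825) = 1.238049
x_4 = g(1.238049) = 1.691071
x_5 = g(1.691071) = 1.460936

1.460936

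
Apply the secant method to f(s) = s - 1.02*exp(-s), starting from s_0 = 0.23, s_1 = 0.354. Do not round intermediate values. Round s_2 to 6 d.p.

f(s_0) = -0.580424, f(s_1) = -0.361912
s_2 = 0.354000 - (-0.361912)·(0.354000 - 0.230000)/(-0.361912 - (-0.580424)) = 0.559376; f(s_2) = -0.023620

0.559376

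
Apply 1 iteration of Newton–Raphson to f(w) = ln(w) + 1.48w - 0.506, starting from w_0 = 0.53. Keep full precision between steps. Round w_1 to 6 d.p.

Newton update: w ← w − f(w)/f'(w).
f'(w) = 1/w + 1.48
w_0 = 0.530000: f = -0.356478, f' = 3.366792 → w_1 = 0.530000 - (-0.356478)/(3.366792) = 0.635881

0.635881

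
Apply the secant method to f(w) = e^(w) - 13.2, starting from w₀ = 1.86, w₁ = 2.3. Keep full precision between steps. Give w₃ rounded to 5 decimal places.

2.56307

f(w_0) = -6.776263, f(w_1) = -3.225818
w_2 = 2.300000 - (-3.225818)·(2.300000 - 1.860000)/(-3.225818 - (-6.776263)) = 2.699769; f(w_2) = 1.676302
w_3 = 2.699769 - (1.676302)·(2.699769 - 2.300000)/(1.676302 - (-3.225818)) = 2.563066; f(w_3) = -0.224454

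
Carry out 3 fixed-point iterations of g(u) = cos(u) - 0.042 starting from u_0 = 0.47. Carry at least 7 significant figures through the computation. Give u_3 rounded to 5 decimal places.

u_1 = g(0.470000) = 0.849568
u_2 = g(0.849568) = 0.618307
u_3 = g(0.618307) = 0.772861

0.77286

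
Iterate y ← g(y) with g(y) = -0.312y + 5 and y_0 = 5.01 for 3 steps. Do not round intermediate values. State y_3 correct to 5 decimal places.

y_1 = g(5.010000) = 3.436880
y_2 = g(3.436880) = 3.927693
y_3 = g(3.927693) = 3.774560

3.77456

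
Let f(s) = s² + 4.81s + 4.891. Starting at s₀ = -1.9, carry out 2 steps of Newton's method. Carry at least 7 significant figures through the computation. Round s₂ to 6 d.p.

f'(s) = 2s + 4.81
s_0 = -1.900000: f = -0.638000, f' = 1.010000 → s_1 = -1.900000 - (-0.638000)/(1.010000) = -1.268317
s_1 = -1.268317: f = 0.399024, f' = 2.273366 → s_2 = -1.268317 - (0.399024)/(2.273366) = -1.443838

-1.443838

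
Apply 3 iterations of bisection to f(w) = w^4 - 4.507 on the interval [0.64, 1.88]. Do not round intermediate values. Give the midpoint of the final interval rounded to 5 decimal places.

f(0.640000) = -4.339228, f(1.880000) = 7.984983 (opposite signs)
step 1: m = 1.260000, f(m) = -1.986526 < 0 → root in [1.260000, 1.880000]
step 2: m = 1.570000, f(m) = 1.568732 > 0 → root in [1.260000, 1.570000]
step 3: m = 1.415000, f(m) = -0.498095 < 0 → root in [1.415000, 1.570000]
Midpoint of [1.415000, 1.570000] = 1.492500

1.49250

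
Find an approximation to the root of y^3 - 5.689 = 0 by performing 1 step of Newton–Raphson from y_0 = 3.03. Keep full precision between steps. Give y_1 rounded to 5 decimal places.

f'(y) = 3y^2
y_0 = 3.030000: f = 22.129127, f' = 27.542700 → y_1 = 3.030000 - (22.129127)/(27.542700) = 2.226552

2.22655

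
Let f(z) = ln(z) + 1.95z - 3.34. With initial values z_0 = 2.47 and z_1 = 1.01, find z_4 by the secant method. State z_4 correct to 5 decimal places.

1.50364

f(z_0) = 2.380718, f(z_1) = -1.360550
z_2 = 1.010000 - (-1.360550)·(1.010000 - 2.470000)/(-1.360550 - (2.380718)) = 1.540944; f(z_2) = 0.097235
z_3 = 1.540944 - (0.097235)·(1.540944 - 1.010000)/(0.097235 - (-1.360550)) = 1.505529; f(z_3) = 0.004927
z_4 = 1.505529 - (0.004927)·(1.505529 - 1.540944)/(0.004927 - (0.097235)) = 1.503639; f(z_4) = -0.000015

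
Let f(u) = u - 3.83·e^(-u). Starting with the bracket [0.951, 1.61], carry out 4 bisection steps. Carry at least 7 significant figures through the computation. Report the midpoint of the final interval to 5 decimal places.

1.17753

f(0.951000) = -0.528738, f(1.610000) = 0.844430 (opposite signs)
step 1: m = 1.280500, f(m) = 0.216149 > 0 → root in [0.951000, 1.280500]
step 2: m = 1.115750, f(m) = -0.139224 < 0 → root in [1.115750, 1.280500]
step 3: m = 1.198125, f(m) = 0.042386 > 0 → root in [1.115750, 1.198125]
step 4: m = 1.156938, f(m) = -0.047397 < 0 → root in [1.156938, 1.198125]
Midpoint of [1.156938, 1.198125] = 1.177531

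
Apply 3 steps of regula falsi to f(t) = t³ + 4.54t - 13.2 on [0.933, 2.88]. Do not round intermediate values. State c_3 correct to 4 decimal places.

1.7025

False-position update: c = (a·f(b) − b·f(a))/(f(b) − f(a)); replace the endpoint whose sign matches f(c).
f(0.933000) = -8.152014, f(2.880000) = 23.763072
step 1: c = 1.430319, f(c) = -3.780190 < 0 → new bracket [1.430319, 2.880000]
step 2: c = 1.629281, f(c) = -1.478045 < 0 → new bracket [1.629281, 2.880000]
step 3: c = 1.702519, f(c) = -0.535686 < 0 → new bracket [1.702519, 2.880000]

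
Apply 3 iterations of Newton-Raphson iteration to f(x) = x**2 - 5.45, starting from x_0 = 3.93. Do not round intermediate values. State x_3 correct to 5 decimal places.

2.33461

f'(x) = 2x
x_0 = 3.930000: f = 9.994900, f' = 7.860000 → x_1 = 3.930000 - (9.994900)/(7.860000) = 2.658384
x_1 = 2.658384: f = 1.617007, f' = 5.316768 → x_2 = 2.658384 - (1.617007)/(5.316768) = 2.354251
x_2 = 2.354251: f = 0.092497, f' = 4.708502 → x_3 = 2.354251 - (0.092497)/(4.708502) = 2.334606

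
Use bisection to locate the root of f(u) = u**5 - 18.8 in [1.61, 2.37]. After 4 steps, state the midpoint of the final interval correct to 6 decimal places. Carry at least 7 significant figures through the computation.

f(1.610000) = -7.982438, f(2.370000) = 55.972470 (opposite signs)
step 1: m = 1.990000, f(m) = 12.407960 > 0 → root in [1.610000, 1.990000]
step 2: m = 1.800000, f(m) = 0.095680 > 0 → root in [1.610000, 1.800000]
step 3: m = 1.705000, f(m) = -4.391396 < 0 → root in [1.705000, 1.800000]
step 4: m = 1.752500, f(m) = -2.269342 < 0 → root in [1.752500, 1.800000]
Midpoint of [1.752500, 1.800000] = 1.776250

1.776250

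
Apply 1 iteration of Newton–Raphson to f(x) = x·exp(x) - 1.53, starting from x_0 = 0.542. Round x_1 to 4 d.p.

0.7676

Newton update: x ← x − f(x)/f'(x).
f'(x) = (x + 1)·exp(x)
x_0 = 0.542000: f = -0.598062, f' = 2.651380 → x_1 = 0.542000 - (-0.598062)/(2.651380) = 0.767566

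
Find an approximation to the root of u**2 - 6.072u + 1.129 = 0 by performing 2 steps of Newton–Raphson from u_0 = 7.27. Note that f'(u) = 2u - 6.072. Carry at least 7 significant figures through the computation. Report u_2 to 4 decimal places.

5.8885

u_0 = 7.270000: f = 9.838460, f' = 8.468000 → u_1 = 7.270000 - (9.838460)/(8.468000) = 6.108160
u_1 = 6.108160: f = 1.349872, f' = 6.144320 → u_2 = 6.108160 - (1.349872)/(6.144320) = 5.888466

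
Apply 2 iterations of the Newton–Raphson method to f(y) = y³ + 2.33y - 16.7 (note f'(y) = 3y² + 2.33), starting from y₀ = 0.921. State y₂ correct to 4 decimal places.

y_0 = 0.921000: f = -13.772840, f' = 4.874723 → y_1 = 0.921000 - (-13.772840)/(4.874723) = 3.746358
y_1 = 3.746358: f = 44.609913, f' = 44.435606 → y_2 = 3.746358 - (44.609913)/(44.435606) = 2.742436

2.7424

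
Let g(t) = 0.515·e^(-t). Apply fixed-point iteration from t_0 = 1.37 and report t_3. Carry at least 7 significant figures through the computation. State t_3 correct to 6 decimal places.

t_1 = g(1.370000) = 0.130865
t_2 = g(0.130865) = 0.451828
t_3 = g(0.451828) = 0.327779

0.327779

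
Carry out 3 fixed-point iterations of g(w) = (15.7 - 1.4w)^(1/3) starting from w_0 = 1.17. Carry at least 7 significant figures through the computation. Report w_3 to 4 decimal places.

2.3187

w_1 = g(1.170000) = 2.413695
w_2 = g(2.413695) = 2.309652
w_3 = g(2.309652) = 2.318718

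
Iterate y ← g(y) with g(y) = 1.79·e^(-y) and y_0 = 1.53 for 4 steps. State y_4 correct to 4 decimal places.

y_1 = g(1.530000) = 0.387599
y_2 = g(0.387599) = 1.214845
y_3 = g(1.214845) = 0.531193
y_4 = g(0.531193) = 1.052347

1.0523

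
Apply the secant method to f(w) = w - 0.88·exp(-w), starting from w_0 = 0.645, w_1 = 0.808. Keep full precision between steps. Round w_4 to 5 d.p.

0.52209

f(w_0) = 0.183297, f(w_1) = 0.415741
w_2 = 0.808000 - (0.415741)·(0.808000 - 0.645000)/(0.415741 - (0.183297)) = 0.516464; f(w_2) = -0.008567
w_3 = 0.516464 - (-0.008567)·(0.516464 - 0.808000)/(-0.008567 - (0.415741)) = 0.522350; f(w_3) = 0.000401
w_4 = 0.522350 - (0.000401)·(0.522350 - 0.516464)/(0.000401 - (-0.008567)) = 0.522087; f(w_4) = 0.000000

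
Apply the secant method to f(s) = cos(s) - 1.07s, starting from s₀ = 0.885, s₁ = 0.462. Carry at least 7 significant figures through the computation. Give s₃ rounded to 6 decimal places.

Secant update: s_(k+1) = s_k − f(s_k)·(s_k − s_(k-1))/(f(s_k) − f(s_(k-1))).
f(s_0) = -0.313660, f(s_1) = 0.400823
s_2 = 0.462000 - (0.400823)·(0.462000 - 0.885000)/(0.400823 - (-0.313660)) = 0.699302; f(s_2) = 0.017039
s_3 = 0.699302 - (0.017039)·(0.699302 - 0.462000)/(0.017039 - (0.400823)) = 0.709837; f(s_3) = -0.001058

0.709837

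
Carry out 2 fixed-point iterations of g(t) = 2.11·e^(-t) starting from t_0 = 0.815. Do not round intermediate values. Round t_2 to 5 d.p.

0.82921

t_1 = g(0.815000) = 0.933969
t_2 = g(0.933969) = 0.829211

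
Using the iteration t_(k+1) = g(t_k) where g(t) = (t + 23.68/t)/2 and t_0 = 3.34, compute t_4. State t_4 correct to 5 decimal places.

t_1 = g(3.340000) = 5.214910
t_2 = g(5.214910) = 4.877868
t_3 = g(4.877868) = 4.866224
t_4 = g(4.866224) = 4.866210

4.86621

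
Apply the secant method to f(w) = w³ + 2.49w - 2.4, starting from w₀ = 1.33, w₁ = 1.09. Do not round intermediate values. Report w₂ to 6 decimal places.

0.856681

f(w_0) = 3.264337, f(w_1) = 1.609129
w_2 = 1.090000 - (1.609129)·(1.090000 - 1.330000)/(1.609129 - (3.264337)) = 0.856681; f(w_2) = 0.361857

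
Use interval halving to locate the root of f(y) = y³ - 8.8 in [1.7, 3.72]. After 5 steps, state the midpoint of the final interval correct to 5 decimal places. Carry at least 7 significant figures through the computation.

2.04719

f(1.700000) = -3.887000, f(3.720000) = 42.678848 (opposite signs)
step 1: m = 2.710000, f(m) = 11.102511 > 0 → root in [1.700000, 2.710000]
step 2: m = 2.205000, f(m) = 1.920765 > 0 → root in [1.700000, 2.205000]
step 3: m = 1.952500, f(m) = -1.356570 < 0 → root in [1.952500, 2.205000]
step 4: m = 2.078750, f(m) = 0.182698 > 0 → root in [1.952500, 2.078750]
step 5: m = 2.015625, f(m) = -0.611031 < 0 → root in [2.015625, 2.078750]
Midpoint of [2.015625, 2.078750] = 2.047188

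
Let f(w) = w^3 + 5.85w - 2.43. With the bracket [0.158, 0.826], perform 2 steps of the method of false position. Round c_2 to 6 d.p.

0.402008

False-position update: c = (a·f(b) − b·f(a))/(f(b) − f(a)); replace the endpoint whose sign matches f(c).
f(0.158000) = -1.501756, f(0.826000) = 2.965660
step 1: c = 0.382553, f(c) = -0.136078 < 0 → new bracket [0.382553, 0.826000]
step 2: c = 0.402008, f(c) = -0.013285 < 0 → new bracket [0.402008, 0.826000]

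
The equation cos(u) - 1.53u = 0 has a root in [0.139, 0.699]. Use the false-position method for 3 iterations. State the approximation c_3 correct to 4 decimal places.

f(0.139000) = 0.777685, f(0.699000) = -0.303984
step 1: c = 0.541622, f(c) = 0.028192 > 0 → new bracket [0.541622, 0.699000]
step 2: c = 0.554979, f(c) = 0.000794 > 0 → new bracket [0.554979, 0.699000]
step 3: c = 0.555354, f(c) = 0.000022 > 0 → new bracket [0.555354, 0.699000]

0.5554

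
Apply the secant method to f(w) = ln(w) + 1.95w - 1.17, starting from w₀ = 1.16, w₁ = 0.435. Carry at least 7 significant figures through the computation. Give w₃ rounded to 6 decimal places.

0.752309

Secant update: w_(k+1) = w_k − f(w_k)·(w_k − w_(k-1))/(f(w_k) − f(w_(k-1))).
f(w_0) = 1.240420, f(w_1) = -1.154159
w_2 = 0.435000 - (-1.154159)·(0.435000 - 1.160000)/(-1.154159 - (1.240420)) = 0.784442; f(w_2) = 0.116878
w_3 = 0.784442 - (0.116878)·(0.784442 - 0.435000)/(0.116878 - (-1.154159)) = 0.752309; f(w_3) = 0.012394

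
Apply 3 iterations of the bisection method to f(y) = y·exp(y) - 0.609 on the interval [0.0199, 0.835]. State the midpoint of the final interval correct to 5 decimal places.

0.37651

f(0.019900) = -0.588700, f(0.835000) = 1.315520 (opposite signs)
step 1: m = 0.427450, f(m) = 0.046427 > 0 → root in [0.019900, 0.427450]
step 2: m = 0.223675, f(m) = -0.329258 < 0 → root in [0.223675, 0.427450]
step 3: m = 0.325562, f(m) = -0.158158 < 0 → root in [0.325562, 0.427450]
Midpoint of [0.325562, 0.427450] = 0.376506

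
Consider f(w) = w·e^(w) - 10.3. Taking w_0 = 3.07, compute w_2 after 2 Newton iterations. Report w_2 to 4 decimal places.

1.9877

Newton update: w ← w − f(w)/f'(w).
f'(w) = (w + 1)·e^(w)
w_0 = 3.070000: f = 55.833641, f' = 87.675544 → w_1 = 3.070000 - (55.833641)/(87.675544) = 2.433179
w_1 = 2.433179: f = 17.426189, f' = 39.121237 → w_2 = 2.433179 - (17.426189)/(39.121237) = 1.987738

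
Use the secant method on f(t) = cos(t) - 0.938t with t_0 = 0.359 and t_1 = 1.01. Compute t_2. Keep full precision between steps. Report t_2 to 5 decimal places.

0.74350

f(t_0) = 0.599507, f(t_1) = -0.415519
t_2 = 1.010000 - (-0.415519)·(1.010000 - 0.359000)/(-0.415519 - (0.599507)) = 0.743501; f(t_2) = 0.038699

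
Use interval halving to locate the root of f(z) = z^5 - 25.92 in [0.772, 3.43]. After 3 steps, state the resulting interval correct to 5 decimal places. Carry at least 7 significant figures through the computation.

[1.76875, 2.10100]

f(0.772000) = -25.645788, f(3.430000) = 448.836151 (opposite signs)
step 1: m = 2.101000, f(m) = 15.018343 > 0 → root in [0.772000, 2.101000]
step 2: m = 1.436500, f(m) = -19.803145 < 0 → root in [1.436500, 2.101000]
step 3: m = 1.768750, f(m) = -8.608597 < 0 → root in [1.768750, 2.101000]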